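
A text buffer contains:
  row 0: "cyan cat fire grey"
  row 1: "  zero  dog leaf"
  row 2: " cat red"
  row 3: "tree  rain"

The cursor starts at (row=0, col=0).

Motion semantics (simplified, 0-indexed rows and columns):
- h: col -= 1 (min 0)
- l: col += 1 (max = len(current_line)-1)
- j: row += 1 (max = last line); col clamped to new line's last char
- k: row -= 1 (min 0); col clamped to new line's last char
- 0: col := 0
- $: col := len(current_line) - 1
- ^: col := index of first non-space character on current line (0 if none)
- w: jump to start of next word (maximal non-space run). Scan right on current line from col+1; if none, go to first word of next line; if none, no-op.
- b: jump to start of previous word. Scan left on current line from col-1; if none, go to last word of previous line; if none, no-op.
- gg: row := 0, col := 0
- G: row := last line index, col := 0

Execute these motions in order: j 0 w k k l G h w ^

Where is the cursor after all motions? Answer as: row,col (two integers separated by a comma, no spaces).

After 1 (j): row=1 col=0 char='_'
After 2 (0): row=1 col=0 char='_'
After 3 (w): row=1 col=2 char='z'
After 4 (k): row=0 col=2 char='a'
After 5 (k): row=0 col=2 char='a'
After 6 (l): row=0 col=3 char='n'
After 7 (G): row=3 col=0 char='t'
After 8 (h): row=3 col=0 char='t'
After 9 (w): row=3 col=6 char='r'
After 10 (^): row=3 col=0 char='t'

Answer: 3,0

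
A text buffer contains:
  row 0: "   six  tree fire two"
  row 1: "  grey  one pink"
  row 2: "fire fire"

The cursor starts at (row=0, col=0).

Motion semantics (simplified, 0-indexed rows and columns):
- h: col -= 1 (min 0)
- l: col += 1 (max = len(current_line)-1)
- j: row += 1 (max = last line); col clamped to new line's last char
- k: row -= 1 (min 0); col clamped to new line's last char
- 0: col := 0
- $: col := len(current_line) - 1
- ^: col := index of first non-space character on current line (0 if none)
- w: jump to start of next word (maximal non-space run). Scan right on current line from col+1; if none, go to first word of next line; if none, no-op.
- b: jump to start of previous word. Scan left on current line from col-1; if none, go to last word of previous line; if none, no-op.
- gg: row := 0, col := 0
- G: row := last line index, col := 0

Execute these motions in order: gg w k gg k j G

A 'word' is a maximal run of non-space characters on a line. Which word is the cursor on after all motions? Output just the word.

After 1 (gg): row=0 col=0 char='_'
After 2 (w): row=0 col=3 char='s'
After 3 (k): row=0 col=3 char='s'
After 4 (gg): row=0 col=0 char='_'
After 5 (k): row=0 col=0 char='_'
After 6 (j): row=1 col=0 char='_'
After 7 (G): row=2 col=0 char='f'

Answer: fire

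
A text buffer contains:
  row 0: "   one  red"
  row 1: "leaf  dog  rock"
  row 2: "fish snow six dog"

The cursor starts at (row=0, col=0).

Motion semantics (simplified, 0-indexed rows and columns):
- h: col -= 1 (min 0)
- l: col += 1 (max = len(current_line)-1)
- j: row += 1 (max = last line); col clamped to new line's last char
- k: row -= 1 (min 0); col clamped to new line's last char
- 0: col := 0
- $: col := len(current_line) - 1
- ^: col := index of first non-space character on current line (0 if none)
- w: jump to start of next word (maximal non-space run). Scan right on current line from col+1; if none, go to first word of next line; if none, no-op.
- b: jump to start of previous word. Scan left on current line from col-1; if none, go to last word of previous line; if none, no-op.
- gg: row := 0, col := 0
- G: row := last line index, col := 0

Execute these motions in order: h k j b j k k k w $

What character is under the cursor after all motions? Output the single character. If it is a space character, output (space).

After 1 (h): row=0 col=0 char='_'
After 2 (k): row=0 col=0 char='_'
After 3 (j): row=1 col=0 char='l'
After 4 (b): row=0 col=8 char='r'
After 5 (j): row=1 col=8 char='g'
After 6 (k): row=0 col=8 char='r'
After 7 (k): row=0 col=8 char='r'
After 8 (k): row=0 col=8 char='r'
After 9 (w): row=1 col=0 char='l'
After 10 ($): row=1 col=14 char='k'

Answer: k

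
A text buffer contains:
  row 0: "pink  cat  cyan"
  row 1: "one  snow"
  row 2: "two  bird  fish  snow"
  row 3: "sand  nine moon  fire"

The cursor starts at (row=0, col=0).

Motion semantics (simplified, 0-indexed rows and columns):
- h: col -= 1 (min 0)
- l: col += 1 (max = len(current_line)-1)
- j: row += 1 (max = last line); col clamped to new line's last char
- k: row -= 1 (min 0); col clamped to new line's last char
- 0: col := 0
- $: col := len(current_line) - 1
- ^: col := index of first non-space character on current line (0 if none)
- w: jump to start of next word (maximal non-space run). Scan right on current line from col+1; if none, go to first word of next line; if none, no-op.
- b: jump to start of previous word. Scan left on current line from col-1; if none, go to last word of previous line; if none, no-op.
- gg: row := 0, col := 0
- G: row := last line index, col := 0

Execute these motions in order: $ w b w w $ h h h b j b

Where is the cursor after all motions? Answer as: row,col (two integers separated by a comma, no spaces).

After 1 ($): row=0 col=14 char='n'
After 2 (w): row=1 col=0 char='o'
After 3 (b): row=0 col=11 char='c'
After 4 (w): row=1 col=0 char='o'
After 5 (w): row=1 col=5 char='s'
After 6 ($): row=1 col=8 char='w'
After 7 (h): row=1 col=7 char='o'
After 8 (h): row=1 col=6 char='n'
After 9 (h): row=1 col=5 char='s'
After 10 (b): row=1 col=0 char='o'
After 11 (j): row=2 col=0 char='t'
After 12 (b): row=1 col=5 char='s'

Answer: 1,5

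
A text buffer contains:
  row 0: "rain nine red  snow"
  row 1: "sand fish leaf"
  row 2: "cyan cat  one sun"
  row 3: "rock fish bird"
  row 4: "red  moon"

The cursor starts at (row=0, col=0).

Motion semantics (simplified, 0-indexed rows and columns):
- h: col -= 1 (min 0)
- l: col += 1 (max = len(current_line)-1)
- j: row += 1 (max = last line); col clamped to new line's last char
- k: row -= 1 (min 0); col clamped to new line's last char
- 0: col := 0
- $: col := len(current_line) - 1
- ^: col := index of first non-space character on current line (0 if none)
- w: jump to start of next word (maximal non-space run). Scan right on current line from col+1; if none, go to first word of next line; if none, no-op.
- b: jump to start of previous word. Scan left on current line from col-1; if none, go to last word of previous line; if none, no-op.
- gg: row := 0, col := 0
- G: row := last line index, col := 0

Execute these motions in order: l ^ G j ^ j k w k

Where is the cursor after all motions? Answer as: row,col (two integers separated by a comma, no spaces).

After 1 (l): row=0 col=1 char='a'
After 2 (^): row=0 col=0 char='r'
After 3 (G): row=4 col=0 char='r'
After 4 (j): row=4 col=0 char='r'
After 5 (^): row=4 col=0 char='r'
After 6 (j): row=4 col=0 char='r'
After 7 (k): row=3 col=0 char='r'
After 8 (w): row=3 col=5 char='f'
After 9 (k): row=2 col=5 char='c'

Answer: 2,5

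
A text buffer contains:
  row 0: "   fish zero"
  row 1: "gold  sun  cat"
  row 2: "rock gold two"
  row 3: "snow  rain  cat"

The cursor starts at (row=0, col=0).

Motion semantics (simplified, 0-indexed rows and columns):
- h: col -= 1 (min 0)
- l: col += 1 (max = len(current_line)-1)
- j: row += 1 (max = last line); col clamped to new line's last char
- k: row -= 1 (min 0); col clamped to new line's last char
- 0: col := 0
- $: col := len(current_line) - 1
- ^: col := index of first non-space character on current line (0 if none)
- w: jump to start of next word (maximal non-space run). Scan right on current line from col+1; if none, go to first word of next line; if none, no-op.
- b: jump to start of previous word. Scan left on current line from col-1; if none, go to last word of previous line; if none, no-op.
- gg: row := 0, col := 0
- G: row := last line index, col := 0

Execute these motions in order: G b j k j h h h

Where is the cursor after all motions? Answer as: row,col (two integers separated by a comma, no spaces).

After 1 (G): row=3 col=0 char='s'
After 2 (b): row=2 col=10 char='t'
After 3 (j): row=3 col=10 char='_'
After 4 (k): row=2 col=10 char='t'
After 5 (j): row=3 col=10 char='_'
After 6 (h): row=3 col=9 char='n'
After 7 (h): row=3 col=8 char='i'
After 8 (h): row=3 col=7 char='a'

Answer: 3,7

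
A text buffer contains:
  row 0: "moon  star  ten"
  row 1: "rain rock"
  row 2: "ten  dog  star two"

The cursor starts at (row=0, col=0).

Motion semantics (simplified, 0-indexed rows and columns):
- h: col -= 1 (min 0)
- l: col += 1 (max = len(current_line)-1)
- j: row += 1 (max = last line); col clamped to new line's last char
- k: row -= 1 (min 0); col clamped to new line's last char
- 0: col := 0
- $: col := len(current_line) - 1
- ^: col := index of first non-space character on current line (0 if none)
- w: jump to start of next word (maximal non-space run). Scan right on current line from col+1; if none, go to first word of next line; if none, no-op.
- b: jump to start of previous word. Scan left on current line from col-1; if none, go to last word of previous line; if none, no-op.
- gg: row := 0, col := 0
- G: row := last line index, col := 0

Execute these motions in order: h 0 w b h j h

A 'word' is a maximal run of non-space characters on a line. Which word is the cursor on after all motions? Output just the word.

Answer: rain

Derivation:
After 1 (h): row=0 col=0 char='m'
After 2 (0): row=0 col=0 char='m'
After 3 (w): row=0 col=6 char='s'
After 4 (b): row=0 col=0 char='m'
After 5 (h): row=0 col=0 char='m'
After 6 (j): row=1 col=0 char='r'
After 7 (h): row=1 col=0 char='r'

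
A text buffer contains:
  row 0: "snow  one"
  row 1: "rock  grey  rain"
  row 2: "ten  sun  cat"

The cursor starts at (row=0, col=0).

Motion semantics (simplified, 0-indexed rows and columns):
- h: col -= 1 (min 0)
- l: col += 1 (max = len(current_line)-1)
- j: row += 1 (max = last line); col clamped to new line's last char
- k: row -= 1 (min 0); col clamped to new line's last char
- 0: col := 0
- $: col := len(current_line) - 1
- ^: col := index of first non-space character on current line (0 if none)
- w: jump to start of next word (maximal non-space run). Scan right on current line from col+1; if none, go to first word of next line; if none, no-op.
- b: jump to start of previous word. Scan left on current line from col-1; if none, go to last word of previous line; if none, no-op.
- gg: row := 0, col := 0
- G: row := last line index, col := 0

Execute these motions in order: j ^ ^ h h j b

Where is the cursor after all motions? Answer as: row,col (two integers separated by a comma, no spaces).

After 1 (j): row=1 col=0 char='r'
After 2 (^): row=1 col=0 char='r'
After 3 (^): row=1 col=0 char='r'
After 4 (h): row=1 col=0 char='r'
After 5 (h): row=1 col=0 char='r'
After 6 (j): row=2 col=0 char='t'
After 7 (b): row=1 col=12 char='r'

Answer: 1,12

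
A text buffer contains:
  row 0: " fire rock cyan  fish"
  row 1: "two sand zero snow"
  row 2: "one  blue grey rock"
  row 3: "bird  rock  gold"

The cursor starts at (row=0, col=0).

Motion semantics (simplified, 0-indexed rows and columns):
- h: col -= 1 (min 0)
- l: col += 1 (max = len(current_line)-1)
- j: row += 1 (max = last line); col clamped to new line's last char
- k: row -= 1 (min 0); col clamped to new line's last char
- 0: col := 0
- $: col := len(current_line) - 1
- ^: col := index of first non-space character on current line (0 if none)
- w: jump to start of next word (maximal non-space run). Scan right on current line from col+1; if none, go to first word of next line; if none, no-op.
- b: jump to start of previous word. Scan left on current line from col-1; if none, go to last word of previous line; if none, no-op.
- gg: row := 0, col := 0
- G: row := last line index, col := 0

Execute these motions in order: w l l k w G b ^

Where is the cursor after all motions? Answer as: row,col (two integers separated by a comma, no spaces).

After 1 (w): row=0 col=1 char='f'
After 2 (l): row=0 col=2 char='i'
After 3 (l): row=0 col=3 char='r'
After 4 (k): row=0 col=3 char='r'
After 5 (w): row=0 col=6 char='r'
After 6 (G): row=3 col=0 char='b'
After 7 (b): row=2 col=15 char='r'
After 8 (^): row=2 col=0 char='o'

Answer: 2,0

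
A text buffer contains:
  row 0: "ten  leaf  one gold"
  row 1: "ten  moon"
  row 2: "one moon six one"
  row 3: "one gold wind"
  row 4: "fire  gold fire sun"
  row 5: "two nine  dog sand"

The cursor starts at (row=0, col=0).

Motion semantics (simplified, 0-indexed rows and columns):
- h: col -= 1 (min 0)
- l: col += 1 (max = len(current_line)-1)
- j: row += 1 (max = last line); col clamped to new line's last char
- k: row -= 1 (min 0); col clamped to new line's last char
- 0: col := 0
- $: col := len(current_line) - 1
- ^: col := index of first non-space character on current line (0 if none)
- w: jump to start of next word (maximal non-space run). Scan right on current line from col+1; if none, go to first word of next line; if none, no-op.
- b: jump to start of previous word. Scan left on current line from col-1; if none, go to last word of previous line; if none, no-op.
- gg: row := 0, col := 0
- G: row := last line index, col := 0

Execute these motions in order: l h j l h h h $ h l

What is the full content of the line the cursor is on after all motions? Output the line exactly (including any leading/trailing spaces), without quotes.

After 1 (l): row=0 col=1 char='e'
After 2 (h): row=0 col=0 char='t'
After 3 (j): row=1 col=0 char='t'
After 4 (l): row=1 col=1 char='e'
After 5 (h): row=1 col=0 char='t'
After 6 (h): row=1 col=0 char='t'
After 7 (h): row=1 col=0 char='t'
After 8 ($): row=1 col=8 char='n'
After 9 (h): row=1 col=7 char='o'
After 10 (l): row=1 col=8 char='n'

Answer: ten  moon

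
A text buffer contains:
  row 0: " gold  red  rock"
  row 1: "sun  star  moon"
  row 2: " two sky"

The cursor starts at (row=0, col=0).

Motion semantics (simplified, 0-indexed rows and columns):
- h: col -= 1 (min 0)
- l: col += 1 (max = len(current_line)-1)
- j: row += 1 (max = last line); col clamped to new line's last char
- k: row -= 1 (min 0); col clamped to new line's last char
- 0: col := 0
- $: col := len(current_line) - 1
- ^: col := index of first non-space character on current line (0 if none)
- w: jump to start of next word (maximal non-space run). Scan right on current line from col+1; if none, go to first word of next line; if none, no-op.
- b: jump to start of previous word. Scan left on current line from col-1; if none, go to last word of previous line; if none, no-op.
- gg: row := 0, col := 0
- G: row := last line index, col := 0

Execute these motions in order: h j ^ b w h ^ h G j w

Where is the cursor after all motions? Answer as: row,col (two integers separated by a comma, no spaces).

After 1 (h): row=0 col=0 char='_'
After 2 (j): row=1 col=0 char='s'
After 3 (^): row=1 col=0 char='s'
After 4 (b): row=0 col=12 char='r'
After 5 (w): row=1 col=0 char='s'
After 6 (h): row=1 col=0 char='s'
After 7 (^): row=1 col=0 char='s'
After 8 (h): row=1 col=0 char='s'
After 9 (G): row=2 col=0 char='_'
After 10 (j): row=2 col=0 char='_'
After 11 (w): row=2 col=1 char='t'

Answer: 2,1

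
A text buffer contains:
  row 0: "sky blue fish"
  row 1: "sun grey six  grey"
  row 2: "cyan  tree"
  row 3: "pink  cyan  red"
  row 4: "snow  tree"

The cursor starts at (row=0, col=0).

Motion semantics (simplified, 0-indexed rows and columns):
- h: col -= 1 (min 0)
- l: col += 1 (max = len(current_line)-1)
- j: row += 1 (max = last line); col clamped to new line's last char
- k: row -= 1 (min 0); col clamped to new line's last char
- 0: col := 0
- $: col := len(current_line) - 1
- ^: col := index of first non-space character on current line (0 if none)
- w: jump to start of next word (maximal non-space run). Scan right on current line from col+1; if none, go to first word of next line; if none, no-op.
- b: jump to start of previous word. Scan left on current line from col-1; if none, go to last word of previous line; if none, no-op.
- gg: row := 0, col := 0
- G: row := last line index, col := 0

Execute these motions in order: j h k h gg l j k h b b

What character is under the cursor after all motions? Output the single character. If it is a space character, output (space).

Answer: s

Derivation:
After 1 (j): row=1 col=0 char='s'
After 2 (h): row=1 col=0 char='s'
After 3 (k): row=0 col=0 char='s'
After 4 (h): row=0 col=0 char='s'
After 5 (gg): row=0 col=0 char='s'
After 6 (l): row=0 col=1 char='k'
After 7 (j): row=1 col=1 char='u'
After 8 (k): row=0 col=1 char='k'
After 9 (h): row=0 col=0 char='s'
After 10 (b): row=0 col=0 char='s'
After 11 (b): row=0 col=0 char='s'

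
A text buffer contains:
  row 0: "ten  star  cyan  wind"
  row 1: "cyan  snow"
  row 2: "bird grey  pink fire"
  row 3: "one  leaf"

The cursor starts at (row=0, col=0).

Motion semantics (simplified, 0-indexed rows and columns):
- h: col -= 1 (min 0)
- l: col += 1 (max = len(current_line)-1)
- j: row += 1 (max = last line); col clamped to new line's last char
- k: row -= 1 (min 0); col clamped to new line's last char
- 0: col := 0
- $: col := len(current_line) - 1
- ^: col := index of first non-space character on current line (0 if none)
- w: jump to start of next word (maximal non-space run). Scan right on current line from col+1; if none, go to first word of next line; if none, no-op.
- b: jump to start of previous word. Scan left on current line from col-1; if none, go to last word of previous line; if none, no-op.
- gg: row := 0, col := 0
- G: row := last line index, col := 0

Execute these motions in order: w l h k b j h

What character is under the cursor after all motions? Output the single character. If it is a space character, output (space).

Answer: c

Derivation:
After 1 (w): row=0 col=5 char='s'
After 2 (l): row=0 col=6 char='t'
After 3 (h): row=0 col=5 char='s'
After 4 (k): row=0 col=5 char='s'
After 5 (b): row=0 col=0 char='t'
After 6 (j): row=1 col=0 char='c'
After 7 (h): row=1 col=0 char='c'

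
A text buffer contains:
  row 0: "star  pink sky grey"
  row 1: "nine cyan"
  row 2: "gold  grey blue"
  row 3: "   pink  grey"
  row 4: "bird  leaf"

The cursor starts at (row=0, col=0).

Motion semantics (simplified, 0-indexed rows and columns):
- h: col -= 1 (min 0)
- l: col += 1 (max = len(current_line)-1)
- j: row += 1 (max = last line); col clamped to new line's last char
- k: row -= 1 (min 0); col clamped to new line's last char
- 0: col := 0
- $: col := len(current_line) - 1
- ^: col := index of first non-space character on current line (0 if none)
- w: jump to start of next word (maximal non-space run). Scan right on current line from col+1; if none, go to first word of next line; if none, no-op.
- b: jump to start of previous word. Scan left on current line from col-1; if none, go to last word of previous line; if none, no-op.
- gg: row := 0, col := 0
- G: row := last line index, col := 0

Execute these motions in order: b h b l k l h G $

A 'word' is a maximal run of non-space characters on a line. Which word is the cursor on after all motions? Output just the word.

After 1 (b): row=0 col=0 char='s'
After 2 (h): row=0 col=0 char='s'
After 3 (b): row=0 col=0 char='s'
After 4 (l): row=0 col=1 char='t'
After 5 (k): row=0 col=1 char='t'
After 6 (l): row=0 col=2 char='a'
After 7 (h): row=0 col=1 char='t'
After 8 (G): row=4 col=0 char='b'
After 9 ($): row=4 col=9 char='f'

Answer: leaf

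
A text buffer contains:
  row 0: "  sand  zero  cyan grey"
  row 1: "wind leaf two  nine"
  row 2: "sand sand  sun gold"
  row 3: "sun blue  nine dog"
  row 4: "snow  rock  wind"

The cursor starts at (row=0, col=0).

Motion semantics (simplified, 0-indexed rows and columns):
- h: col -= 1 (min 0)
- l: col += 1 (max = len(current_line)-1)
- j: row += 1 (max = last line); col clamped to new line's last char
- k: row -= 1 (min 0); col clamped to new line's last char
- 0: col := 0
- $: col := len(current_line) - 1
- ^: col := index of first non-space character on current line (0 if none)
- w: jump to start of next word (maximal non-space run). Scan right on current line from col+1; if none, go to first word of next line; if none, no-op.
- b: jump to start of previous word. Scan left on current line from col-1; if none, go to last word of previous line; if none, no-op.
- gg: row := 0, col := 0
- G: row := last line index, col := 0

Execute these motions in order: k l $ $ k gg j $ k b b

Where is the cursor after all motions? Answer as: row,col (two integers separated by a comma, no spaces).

Answer: 0,8

Derivation:
After 1 (k): row=0 col=0 char='_'
After 2 (l): row=0 col=1 char='_'
After 3 ($): row=0 col=22 char='y'
After 4 ($): row=0 col=22 char='y'
After 5 (k): row=0 col=22 char='y'
After 6 (gg): row=0 col=0 char='_'
After 7 (j): row=1 col=0 char='w'
After 8 ($): row=1 col=18 char='e'
After 9 (k): row=0 col=18 char='_'
After 10 (b): row=0 col=14 char='c'
After 11 (b): row=0 col=8 char='z'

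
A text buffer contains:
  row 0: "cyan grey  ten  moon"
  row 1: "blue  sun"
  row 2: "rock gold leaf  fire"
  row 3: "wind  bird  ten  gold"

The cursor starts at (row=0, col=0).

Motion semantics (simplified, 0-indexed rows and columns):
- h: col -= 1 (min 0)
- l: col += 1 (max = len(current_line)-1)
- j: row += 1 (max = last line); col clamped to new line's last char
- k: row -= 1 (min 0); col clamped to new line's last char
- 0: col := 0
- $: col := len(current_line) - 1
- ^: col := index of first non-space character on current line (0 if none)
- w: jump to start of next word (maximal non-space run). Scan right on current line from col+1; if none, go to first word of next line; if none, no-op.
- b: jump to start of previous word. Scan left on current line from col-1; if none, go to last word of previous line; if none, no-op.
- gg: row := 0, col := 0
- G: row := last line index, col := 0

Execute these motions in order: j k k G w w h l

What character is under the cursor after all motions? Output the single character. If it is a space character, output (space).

Answer: t

Derivation:
After 1 (j): row=1 col=0 char='b'
After 2 (k): row=0 col=0 char='c'
After 3 (k): row=0 col=0 char='c'
After 4 (G): row=3 col=0 char='w'
After 5 (w): row=3 col=6 char='b'
After 6 (w): row=3 col=12 char='t'
After 7 (h): row=3 col=11 char='_'
After 8 (l): row=3 col=12 char='t'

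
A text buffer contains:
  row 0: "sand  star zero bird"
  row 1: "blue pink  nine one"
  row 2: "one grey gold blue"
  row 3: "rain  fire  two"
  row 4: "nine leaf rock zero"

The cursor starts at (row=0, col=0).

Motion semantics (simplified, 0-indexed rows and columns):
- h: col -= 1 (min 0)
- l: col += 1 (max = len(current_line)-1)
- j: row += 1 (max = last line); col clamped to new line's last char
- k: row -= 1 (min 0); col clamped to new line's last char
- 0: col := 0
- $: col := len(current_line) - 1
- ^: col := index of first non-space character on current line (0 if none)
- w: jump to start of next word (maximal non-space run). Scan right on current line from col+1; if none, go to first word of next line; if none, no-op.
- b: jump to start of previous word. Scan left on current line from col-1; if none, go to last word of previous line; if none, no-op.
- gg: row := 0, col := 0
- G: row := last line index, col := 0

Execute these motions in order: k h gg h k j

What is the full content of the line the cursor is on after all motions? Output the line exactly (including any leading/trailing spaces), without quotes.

Answer: blue pink  nine one

Derivation:
After 1 (k): row=0 col=0 char='s'
After 2 (h): row=0 col=0 char='s'
After 3 (gg): row=0 col=0 char='s'
After 4 (h): row=0 col=0 char='s'
After 5 (k): row=0 col=0 char='s'
After 6 (j): row=1 col=0 char='b'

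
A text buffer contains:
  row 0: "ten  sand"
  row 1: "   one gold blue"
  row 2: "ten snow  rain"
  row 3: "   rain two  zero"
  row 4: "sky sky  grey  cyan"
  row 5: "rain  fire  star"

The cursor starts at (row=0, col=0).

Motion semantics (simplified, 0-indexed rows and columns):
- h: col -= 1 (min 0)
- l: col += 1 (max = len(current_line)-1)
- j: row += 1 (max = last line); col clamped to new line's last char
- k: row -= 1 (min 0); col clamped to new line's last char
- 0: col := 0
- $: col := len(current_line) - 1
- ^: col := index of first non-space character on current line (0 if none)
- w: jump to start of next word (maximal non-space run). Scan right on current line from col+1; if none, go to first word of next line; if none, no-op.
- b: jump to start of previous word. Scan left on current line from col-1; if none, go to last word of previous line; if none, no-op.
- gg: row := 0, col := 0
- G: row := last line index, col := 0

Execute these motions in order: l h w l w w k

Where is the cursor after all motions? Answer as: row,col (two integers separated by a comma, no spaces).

After 1 (l): row=0 col=1 char='e'
After 2 (h): row=0 col=0 char='t'
After 3 (w): row=0 col=5 char='s'
After 4 (l): row=0 col=6 char='a'
After 5 (w): row=1 col=3 char='o'
After 6 (w): row=1 col=7 char='g'
After 7 (k): row=0 col=7 char='n'

Answer: 0,7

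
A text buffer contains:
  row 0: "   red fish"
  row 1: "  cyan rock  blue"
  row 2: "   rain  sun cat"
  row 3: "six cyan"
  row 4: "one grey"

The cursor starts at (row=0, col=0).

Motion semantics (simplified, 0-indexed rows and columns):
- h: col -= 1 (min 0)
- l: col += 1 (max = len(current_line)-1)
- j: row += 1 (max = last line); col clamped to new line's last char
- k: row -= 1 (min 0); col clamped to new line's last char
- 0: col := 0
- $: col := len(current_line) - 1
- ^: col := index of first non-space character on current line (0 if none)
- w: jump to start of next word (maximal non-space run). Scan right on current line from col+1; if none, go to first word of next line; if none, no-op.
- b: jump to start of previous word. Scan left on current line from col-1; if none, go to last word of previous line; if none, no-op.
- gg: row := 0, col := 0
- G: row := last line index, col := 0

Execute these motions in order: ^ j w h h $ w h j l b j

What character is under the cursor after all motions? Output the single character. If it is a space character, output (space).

After 1 (^): row=0 col=3 char='r'
After 2 (j): row=1 col=3 char='y'
After 3 (w): row=1 col=7 char='r'
After 4 (h): row=1 col=6 char='_'
After 5 (h): row=1 col=5 char='n'
After 6 ($): row=1 col=16 char='e'
After 7 (w): row=2 col=3 char='r'
After 8 (h): row=2 col=2 char='_'
After 9 (j): row=3 col=2 char='x'
After 10 (l): row=3 col=3 char='_'
After 11 (b): row=3 col=0 char='s'
After 12 (j): row=4 col=0 char='o'

Answer: o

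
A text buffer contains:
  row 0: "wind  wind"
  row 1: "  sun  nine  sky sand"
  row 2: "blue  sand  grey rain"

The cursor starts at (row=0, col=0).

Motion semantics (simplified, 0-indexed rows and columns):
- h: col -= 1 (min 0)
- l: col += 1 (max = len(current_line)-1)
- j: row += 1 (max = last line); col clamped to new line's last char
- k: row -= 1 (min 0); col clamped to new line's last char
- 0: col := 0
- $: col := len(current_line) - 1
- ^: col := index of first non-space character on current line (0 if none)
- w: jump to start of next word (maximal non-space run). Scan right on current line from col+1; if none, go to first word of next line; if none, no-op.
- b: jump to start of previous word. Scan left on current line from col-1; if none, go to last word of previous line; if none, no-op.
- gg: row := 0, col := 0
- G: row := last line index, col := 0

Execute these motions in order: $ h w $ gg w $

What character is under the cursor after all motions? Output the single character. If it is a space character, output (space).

After 1 ($): row=0 col=9 char='d'
After 2 (h): row=0 col=8 char='n'
After 3 (w): row=1 col=2 char='s'
After 4 ($): row=1 col=20 char='d'
After 5 (gg): row=0 col=0 char='w'
After 6 (w): row=0 col=6 char='w'
After 7 ($): row=0 col=9 char='d'

Answer: d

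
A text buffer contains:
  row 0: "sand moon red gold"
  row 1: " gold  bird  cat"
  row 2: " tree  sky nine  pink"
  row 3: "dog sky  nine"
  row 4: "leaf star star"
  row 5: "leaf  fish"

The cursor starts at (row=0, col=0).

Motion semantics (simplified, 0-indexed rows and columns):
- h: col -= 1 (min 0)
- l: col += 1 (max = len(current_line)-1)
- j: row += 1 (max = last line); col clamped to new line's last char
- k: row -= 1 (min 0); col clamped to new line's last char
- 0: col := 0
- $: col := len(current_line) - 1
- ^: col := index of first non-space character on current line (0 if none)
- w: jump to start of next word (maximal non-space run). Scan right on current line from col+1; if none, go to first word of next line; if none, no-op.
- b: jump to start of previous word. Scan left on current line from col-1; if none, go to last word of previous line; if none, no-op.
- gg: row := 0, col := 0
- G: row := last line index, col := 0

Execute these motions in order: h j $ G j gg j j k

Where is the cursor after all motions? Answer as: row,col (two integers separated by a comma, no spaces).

After 1 (h): row=0 col=0 char='s'
After 2 (j): row=1 col=0 char='_'
After 3 ($): row=1 col=15 char='t'
After 4 (G): row=5 col=0 char='l'
After 5 (j): row=5 col=0 char='l'
After 6 (gg): row=0 col=0 char='s'
After 7 (j): row=1 col=0 char='_'
After 8 (j): row=2 col=0 char='_'
After 9 (k): row=1 col=0 char='_'

Answer: 1,0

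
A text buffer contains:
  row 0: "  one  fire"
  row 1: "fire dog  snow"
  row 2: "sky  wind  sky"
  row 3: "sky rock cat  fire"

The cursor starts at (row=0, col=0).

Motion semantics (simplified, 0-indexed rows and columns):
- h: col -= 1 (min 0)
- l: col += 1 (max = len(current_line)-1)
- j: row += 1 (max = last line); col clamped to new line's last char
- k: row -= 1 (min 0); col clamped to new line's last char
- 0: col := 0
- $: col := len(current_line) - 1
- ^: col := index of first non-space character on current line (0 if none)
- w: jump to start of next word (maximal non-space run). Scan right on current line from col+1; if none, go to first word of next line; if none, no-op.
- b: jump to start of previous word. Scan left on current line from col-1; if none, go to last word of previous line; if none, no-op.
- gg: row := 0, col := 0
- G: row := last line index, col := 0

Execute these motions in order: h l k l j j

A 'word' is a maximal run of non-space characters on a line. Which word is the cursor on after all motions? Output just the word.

Answer: sky

Derivation:
After 1 (h): row=0 col=0 char='_'
After 2 (l): row=0 col=1 char='_'
After 3 (k): row=0 col=1 char='_'
After 4 (l): row=0 col=2 char='o'
After 5 (j): row=1 col=2 char='r'
After 6 (j): row=2 col=2 char='y'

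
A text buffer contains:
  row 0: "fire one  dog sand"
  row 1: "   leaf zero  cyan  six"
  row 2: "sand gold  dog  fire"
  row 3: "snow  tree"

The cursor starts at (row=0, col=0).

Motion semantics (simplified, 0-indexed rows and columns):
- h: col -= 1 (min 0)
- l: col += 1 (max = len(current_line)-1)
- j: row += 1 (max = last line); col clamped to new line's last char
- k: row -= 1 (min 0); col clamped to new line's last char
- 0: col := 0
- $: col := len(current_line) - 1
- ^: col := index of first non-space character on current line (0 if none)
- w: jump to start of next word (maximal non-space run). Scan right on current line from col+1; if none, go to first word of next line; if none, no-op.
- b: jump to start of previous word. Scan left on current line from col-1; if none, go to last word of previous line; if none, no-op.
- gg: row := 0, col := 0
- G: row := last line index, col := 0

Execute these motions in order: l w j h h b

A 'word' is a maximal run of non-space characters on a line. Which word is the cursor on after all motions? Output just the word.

After 1 (l): row=0 col=1 char='i'
After 2 (w): row=0 col=5 char='o'
After 3 (j): row=1 col=5 char='a'
After 4 (h): row=1 col=4 char='e'
After 5 (h): row=1 col=3 char='l'
After 6 (b): row=0 col=14 char='s'

Answer: sand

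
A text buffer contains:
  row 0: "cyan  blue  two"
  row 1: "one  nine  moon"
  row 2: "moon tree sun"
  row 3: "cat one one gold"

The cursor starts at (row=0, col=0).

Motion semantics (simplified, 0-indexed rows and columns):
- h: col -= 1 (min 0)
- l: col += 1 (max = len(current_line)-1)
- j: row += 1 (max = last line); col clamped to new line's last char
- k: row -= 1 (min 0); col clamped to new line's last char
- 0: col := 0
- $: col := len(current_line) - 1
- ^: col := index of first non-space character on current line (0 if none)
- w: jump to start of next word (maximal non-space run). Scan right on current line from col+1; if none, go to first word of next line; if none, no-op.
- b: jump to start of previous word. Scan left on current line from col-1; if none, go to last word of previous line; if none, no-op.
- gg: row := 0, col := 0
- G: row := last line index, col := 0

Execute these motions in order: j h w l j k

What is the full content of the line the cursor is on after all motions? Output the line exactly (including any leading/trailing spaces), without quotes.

After 1 (j): row=1 col=0 char='o'
After 2 (h): row=1 col=0 char='o'
After 3 (w): row=1 col=5 char='n'
After 4 (l): row=1 col=6 char='i'
After 5 (j): row=2 col=6 char='r'
After 6 (k): row=1 col=6 char='i'

Answer: one  nine  moon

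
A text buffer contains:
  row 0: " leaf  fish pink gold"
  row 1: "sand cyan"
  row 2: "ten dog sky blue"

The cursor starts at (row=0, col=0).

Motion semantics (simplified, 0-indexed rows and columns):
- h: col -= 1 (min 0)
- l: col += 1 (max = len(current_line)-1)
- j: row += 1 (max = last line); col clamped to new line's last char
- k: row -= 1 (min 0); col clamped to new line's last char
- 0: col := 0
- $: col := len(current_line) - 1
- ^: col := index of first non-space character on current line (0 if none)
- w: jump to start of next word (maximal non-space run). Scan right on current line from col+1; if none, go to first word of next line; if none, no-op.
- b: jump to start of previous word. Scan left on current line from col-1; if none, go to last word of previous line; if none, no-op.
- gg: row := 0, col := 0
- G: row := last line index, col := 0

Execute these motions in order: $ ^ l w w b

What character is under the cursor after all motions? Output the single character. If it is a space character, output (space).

Answer: f

Derivation:
After 1 ($): row=0 col=20 char='d'
After 2 (^): row=0 col=1 char='l'
After 3 (l): row=0 col=2 char='e'
After 4 (w): row=0 col=7 char='f'
After 5 (w): row=0 col=12 char='p'
After 6 (b): row=0 col=7 char='f'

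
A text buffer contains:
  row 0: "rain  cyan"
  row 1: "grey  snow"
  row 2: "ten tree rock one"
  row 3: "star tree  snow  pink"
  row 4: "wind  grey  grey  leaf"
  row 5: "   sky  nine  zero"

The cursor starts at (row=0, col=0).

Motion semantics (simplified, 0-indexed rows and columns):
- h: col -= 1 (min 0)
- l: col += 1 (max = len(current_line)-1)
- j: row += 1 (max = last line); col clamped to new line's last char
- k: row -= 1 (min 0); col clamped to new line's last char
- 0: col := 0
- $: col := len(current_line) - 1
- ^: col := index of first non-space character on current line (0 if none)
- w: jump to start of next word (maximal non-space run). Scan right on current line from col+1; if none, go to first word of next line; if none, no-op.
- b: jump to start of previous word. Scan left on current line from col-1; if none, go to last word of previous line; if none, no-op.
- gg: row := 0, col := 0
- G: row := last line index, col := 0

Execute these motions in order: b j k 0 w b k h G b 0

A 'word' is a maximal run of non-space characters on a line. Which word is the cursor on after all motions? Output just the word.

Answer: wind

Derivation:
After 1 (b): row=0 col=0 char='r'
After 2 (j): row=1 col=0 char='g'
After 3 (k): row=0 col=0 char='r'
After 4 (0): row=0 col=0 char='r'
After 5 (w): row=0 col=6 char='c'
After 6 (b): row=0 col=0 char='r'
After 7 (k): row=0 col=0 char='r'
After 8 (h): row=0 col=0 char='r'
After 9 (G): row=5 col=0 char='_'
After 10 (b): row=4 col=18 char='l'
After 11 (0): row=4 col=0 char='w'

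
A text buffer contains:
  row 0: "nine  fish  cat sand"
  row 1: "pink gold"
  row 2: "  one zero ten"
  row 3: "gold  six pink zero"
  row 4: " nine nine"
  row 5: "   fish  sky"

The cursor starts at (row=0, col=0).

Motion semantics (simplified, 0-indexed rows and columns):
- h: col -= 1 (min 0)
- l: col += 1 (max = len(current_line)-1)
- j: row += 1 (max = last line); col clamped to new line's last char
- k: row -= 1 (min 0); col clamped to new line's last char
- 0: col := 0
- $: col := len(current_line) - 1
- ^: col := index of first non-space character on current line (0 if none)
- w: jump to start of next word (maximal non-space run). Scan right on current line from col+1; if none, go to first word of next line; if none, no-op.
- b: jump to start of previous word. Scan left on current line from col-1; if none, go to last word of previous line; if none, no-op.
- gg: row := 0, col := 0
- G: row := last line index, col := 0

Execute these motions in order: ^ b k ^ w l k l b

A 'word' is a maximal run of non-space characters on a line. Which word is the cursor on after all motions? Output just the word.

After 1 (^): row=0 col=0 char='n'
After 2 (b): row=0 col=0 char='n'
After 3 (k): row=0 col=0 char='n'
After 4 (^): row=0 col=0 char='n'
After 5 (w): row=0 col=6 char='f'
After 6 (l): row=0 col=7 char='i'
After 7 (k): row=0 col=7 char='i'
After 8 (l): row=0 col=8 char='s'
After 9 (b): row=0 col=6 char='f'

Answer: fish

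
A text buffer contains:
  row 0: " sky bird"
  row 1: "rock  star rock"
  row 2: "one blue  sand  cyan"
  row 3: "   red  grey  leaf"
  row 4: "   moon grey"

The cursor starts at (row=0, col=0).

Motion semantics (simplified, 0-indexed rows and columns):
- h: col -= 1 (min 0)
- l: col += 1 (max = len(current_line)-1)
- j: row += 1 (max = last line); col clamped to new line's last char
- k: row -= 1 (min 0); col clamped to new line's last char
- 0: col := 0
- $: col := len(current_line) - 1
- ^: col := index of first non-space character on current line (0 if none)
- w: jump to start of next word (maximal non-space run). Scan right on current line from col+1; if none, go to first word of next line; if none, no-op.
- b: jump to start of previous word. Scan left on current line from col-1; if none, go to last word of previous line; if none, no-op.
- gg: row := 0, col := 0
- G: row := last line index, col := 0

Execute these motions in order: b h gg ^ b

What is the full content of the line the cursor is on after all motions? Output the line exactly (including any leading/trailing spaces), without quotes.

Answer:  sky bird

Derivation:
After 1 (b): row=0 col=0 char='_'
After 2 (h): row=0 col=0 char='_'
After 3 (gg): row=0 col=0 char='_'
After 4 (^): row=0 col=1 char='s'
After 5 (b): row=0 col=1 char='s'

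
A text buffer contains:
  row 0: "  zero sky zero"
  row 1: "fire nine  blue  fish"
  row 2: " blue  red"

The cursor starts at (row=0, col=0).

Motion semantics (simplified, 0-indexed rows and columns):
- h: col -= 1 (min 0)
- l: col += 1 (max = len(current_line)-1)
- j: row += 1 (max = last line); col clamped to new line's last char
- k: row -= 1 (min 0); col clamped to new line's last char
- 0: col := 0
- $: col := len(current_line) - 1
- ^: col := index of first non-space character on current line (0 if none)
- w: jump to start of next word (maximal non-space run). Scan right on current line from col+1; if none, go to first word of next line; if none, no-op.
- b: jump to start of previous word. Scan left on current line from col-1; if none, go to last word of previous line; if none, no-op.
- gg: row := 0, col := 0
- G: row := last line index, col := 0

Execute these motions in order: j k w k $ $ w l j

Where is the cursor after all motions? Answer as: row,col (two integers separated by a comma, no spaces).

After 1 (j): row=1 col=0 char='f'
After 2 (k): row=0 col=0 char='_'
After 3 (w): row=0 col=2 char='z'
After 4 (k): row=0 col=2 char='z'
After 5 ($): row=0 col=14 char='o'
After 6 ($): row=0 col=14 char='o'
After 7 (w): row=1 col=0 char='f'
After 8 (l): row=1 col=1 char='i'
After 9 (j): row=2 col=1 char='b'

Answer: 2,1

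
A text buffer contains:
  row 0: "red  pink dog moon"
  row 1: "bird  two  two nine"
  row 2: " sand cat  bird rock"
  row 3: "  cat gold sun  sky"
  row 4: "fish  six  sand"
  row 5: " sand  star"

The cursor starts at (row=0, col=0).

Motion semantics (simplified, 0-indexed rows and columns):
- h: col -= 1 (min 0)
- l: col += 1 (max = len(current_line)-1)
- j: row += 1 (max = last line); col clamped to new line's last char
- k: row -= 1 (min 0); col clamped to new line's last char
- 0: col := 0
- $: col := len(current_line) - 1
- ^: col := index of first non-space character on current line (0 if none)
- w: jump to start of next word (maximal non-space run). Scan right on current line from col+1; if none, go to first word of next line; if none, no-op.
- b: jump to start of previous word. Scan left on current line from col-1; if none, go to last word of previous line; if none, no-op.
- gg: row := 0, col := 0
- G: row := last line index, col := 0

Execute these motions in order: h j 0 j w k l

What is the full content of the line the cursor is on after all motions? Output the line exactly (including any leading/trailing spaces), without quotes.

After 1 (h): row=0 col=0 char='r'
After 2 (j): row=1 col=0 char='b'
After 3 (0): row=1 col=0 char='b'
After 4 (j): row=2 col=0 char='_'
After 5 (w): row=2 col=1 char='s'
After 6 (k): row=1 col=1 char='i'
After 7 (l): row=1 col=2 char='r'

Answer: bird  two  two nine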